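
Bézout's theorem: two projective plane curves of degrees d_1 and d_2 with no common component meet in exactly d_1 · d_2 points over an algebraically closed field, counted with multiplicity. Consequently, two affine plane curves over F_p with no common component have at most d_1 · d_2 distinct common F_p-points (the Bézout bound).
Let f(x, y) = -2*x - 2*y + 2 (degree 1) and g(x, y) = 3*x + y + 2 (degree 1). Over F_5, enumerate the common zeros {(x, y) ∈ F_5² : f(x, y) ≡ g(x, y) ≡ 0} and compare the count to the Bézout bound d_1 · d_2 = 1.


Common zeros: {(1, 0)}; count = 1; Bézout bound = 1.

deg(f) = 1, deg(g) = 1, so Bézout bound = 1.
Scan x ∈ F_5. For each x, list the y ∈ F_5 with f(x, y) ≡ 0 and those with g(x, y) ≡ 0 (mod 5); the common zeros in that column are the intersection.
  x = 0: f ≡ 0 at y ∈ {1}; g ≡ 0 at y ∈ {3}; common: ∅.
  x = 1: f ≡ 0 at y ∈ {0}; g ≡ 0 at y ∈ {0}; common: {0}.
  x = 2: f ≡ 0 at y ∈ {4}; g ≡ 0 at y ∈ {2}; common: ∅.
  x = 3: f ≡ 0 at y ∈ {3}; g ≡ 0 at y ∈ {4}; common: ∅.
  x = 4: f ≡ 0 at y ∈ {2}; g ≡ 0 at y ∈ {1}; common: ∅.
Collecting: common zeros = {(1, 0)}, so the count is 1.
Comparison with the Bézout bound: 1 ≤ 1 = deg(f)·deg(g), as expected for curves with no common component (the bound is attained).


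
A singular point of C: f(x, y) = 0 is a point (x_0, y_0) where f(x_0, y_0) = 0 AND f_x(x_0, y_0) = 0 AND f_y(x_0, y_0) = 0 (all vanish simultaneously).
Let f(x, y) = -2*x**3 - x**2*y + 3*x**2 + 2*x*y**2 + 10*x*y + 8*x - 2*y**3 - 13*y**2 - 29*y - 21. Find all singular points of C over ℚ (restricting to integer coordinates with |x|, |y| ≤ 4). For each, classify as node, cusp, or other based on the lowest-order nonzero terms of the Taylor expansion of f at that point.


Singular points: {(1, -2)}; classification: node.

Compute partial derivatives:
  f_x = -6*x**2 - 2*x*y + 6*x + 2*y**2 + 10*y + 8.
  f_y = -x**2 + 4*x*y + 10*x - 6*y**2 - 26*y - 29.
Scan x_0 ∈ {−4, ..., 4}. For each x_0, f_y(x_0, y) is a polynomial in y; find its integer roots y ∈ {−4, ..., 4}, then test f_x and f at those candidates.
  x = -4: f_y(-4, y) = -6*y**2 - 42*y - 85; no integer root y with |y| ≤ 4.
  x = -3: f_y(-3, y) = -6*y**2 - 38*y - 68; no integer root y with |y| ≤ 4.
  x = -2: f_y(-2, y) = -6*y**2 - 34*y - 53; no integer root y with |y| ≤ 4.
  x = -1: f_y(-1, y) = -6*y**2 - 30*y - 40; no integer root y with |y| ≤ 4.
  x = 0: f_y(0, y) = -6*y**2 - 26*y - 29; no integer root y with |y| ≤ 4.
  x = 1: f_y(1, y) = -6*y**2 - 22*y - 20; vanishes at y ∈ {-2}. (1, -2): f_x = 0, f = 0 — SINGULAR.
  x = 2: f_y(2, y) = -6*y**2 - 18*y - 13; no integer root y with |y| ≤ 4.
  x = 3: f_y(3, y) = -6*y**2 - 14*y - 8; vanishes at y ∈ {-1}. (3, -1): f_x = -30 ≠ 0.
  x = 4: f_y(4, y) = -6*y**2 - 10*y - 5; no integer root y with |y| ≤ 4.
Only singular point on the grid: (1, -2).
Classify: substitute x = 1 + u, y = -2 + v and expand: f = -2*u**3 - u**2*v - u**2 + 2*u*v**2 - 2*v**3 + v**2.
No constant or linear terms (consistent with a singular point). Quadratic part: -u**2 + v**2. Cubic part: -2*u**3 - u**2*v + 2*u*v**2 - 2*v**3.
The quadratic part v**2 - u**2 = (v − u)(v + u) splits into two distinct linear factors, so there are two distinct tangent lines y − -2 = ±(x − 1) — this is a node (ordinary double point).
Classification: node.


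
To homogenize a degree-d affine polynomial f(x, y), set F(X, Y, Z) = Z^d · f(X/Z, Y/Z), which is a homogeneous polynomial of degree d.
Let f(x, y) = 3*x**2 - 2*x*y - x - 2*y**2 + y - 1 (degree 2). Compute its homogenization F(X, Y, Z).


F(X, Y, Z) = 3*X**2 - 2*X*Y - X*Z - 2*Y**2 + Y*Z - Z**2

deg(f) = 2.
Substitute x = X/Z, y = Y/Z into f, then multiply by Z^2.
  monomial 3·x^2·y^0 ↦ 3·X^2·Y^0·Z^0.
  monomial -2·x^1·y^1 ↦ -2·X^1·Y^1·Z^0.
  monomial -1·x^1·y^0 ↦ -1·X^1·Y^0·Z^1.
  monomial -2·x^0·y^2 ↦ -2·X^0·Y^2·Z^0.
  monomial 1·x^0·y^1 ↦ 1·X^0·Y^1·Z^1.
  monomial -1·x^0·y^0 ↦ -1·X^0·Y^0·Z^2.
Collecting: F(X, Y, Z) = 3*X**2 - 2*X*Y - X*Z - 2*Y**2 + Y*Z - Z**2.


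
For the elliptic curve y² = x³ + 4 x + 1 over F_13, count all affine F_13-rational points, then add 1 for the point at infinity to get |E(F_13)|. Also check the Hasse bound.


Affine points = {(0, 1), (0, 12), (2, 2), (2, 11), (3, 1), (3, 12), (4, 4), (4, 9), (5, 4), (5, 9), (8, 5), (8, 8), (9, 5), (9, 8), (10, 1), (10, 12), (12, 3), (12, 10)}; affine count = 18; |E(F_13)| = 19.

Discriminant check: Δ ∝ 4a³ + 27b² = 4·4³ + 27·1² = 4·64 + 27·1 ≡ 10 (mod 13). Nonzero ⇒ E is nonsingular.
For each x ∈ F_13, compute rhs = x³ + 4·x + 1 mod 13, then count y ∈ F_13 with y² ≡ rhs.
  x = 0: rhs = 1, matching y values: 1, 12 (2 points).
  x = 1: rhs = 6, matching y values: none (0 points).
  x = 2: rhs = 4, matching y values: 2, 11 (2 points).
  x = 3: rhs = 1, matching y values: 1, 12 (2 points).
  x = 4: rhs = 3, matching y values: 4, 9 (2 points).
  x = 5: rhs = 3, matching y values: 4, 9 (2 points).
  x = 6: rhs = 7, matching y values: none (0 points).
  x = 7: rhs = 8, matching y values: none (0 points).
  x = 8: rhs = 12, matching y values: 5, 8 (2 points).
  x = 9: rhs = 12, matching y values: 5, 8 (2 points).
  x = 10: rhs = 1, matching y values: 1, 12 (2 points).
  x = 11: rhs = 11, matching y values: none (0 points).
  x = 12: rhs = 9, matching y values: 3, 10 (2 points).
Total affine count: 18.
Full point count |E(F_13)| = 18 + 1 = 19.
Hasse bound: |19 − (13+1)| = |5| = 5 ≤ 2√13 ≈ 7.2111 ✓.


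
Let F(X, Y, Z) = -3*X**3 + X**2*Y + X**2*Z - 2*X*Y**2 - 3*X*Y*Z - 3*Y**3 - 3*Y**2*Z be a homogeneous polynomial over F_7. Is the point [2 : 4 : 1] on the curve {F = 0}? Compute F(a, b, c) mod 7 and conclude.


F(2,4,1) ≡ 4 (mod 7); P is NOT on the curve.

Evaluate F(2, 4, 1) term-by-term (mod 7).
  -3*X**3 ↦ -3·8·1·1 = -24
  X**2*Y ↦ 1·4·4·1 = 16
  X**2*Z ↦ 1·4·1·1 = 4
  -2*X*Y**2 ↦ -2·2·16·1 = -64
  -3*X*Y*Z ↦ -3·2·4·1 = -24
  -3*Y**3 ↦ -3·1·64·1 = -192
  -3*Y**2*Z ↦ -3·1·16·1 = -48
Sum: F(2, 4, 1) = (-24) + (16) + (4) + (-64) + (-24) + (-192) + (-48) = -332.
Reducing mod 7: -332 ≡ 4 (mod 7).
Since F(a, b, c) ≡ 4 ≠ 0 (mod 7), P does NOT lie on the curve.


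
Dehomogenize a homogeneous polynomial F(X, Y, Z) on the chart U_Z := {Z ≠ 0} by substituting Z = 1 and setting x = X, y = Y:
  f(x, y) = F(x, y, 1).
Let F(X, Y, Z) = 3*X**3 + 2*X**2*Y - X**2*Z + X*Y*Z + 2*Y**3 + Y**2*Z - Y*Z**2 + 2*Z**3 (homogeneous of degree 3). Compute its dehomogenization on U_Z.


f(x, y) = 3*x**3 + 2*x**2*y - x**2 + x*y + 2*y**3 + y**2 - y + 2

On U_Z we set Z = 1. Each monomial c·X^i·Y^j·Z^k in F becomes c·x^i·y^j·1^k = c·x^i·y^j.
Substituting Z = 1: F(X, Y, 1) = 3*x**3 + 2*x**2*y - x**2 + x*y + 2*y**3 + y**2 - y + 2.
Note: deg(f) ≤ deg(F) = 3; strict inequality happens when F is divisible by Z (lost terms).


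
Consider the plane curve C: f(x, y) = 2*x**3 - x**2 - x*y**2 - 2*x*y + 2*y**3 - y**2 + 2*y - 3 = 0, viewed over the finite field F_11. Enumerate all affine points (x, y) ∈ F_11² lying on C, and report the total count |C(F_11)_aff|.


Affine F_11-points: {(0, 1), (1, 5), (2, 8), (5, 2), (5, 3), (5, 9), (6, 5), (7, 1), (7, 2), (8, 0), (10, 1), (10, 5)}; count = 12.

For each of the 121 pairs (x, y) ∈ F_11², evaluate f(x, y) mod 11. Record the zeros.
  x = 0: [0↦8, 1↦0, 2↦2, 3↦4, 4↦7, 5↦1, 6↦9, 7↦10, 8↦5, 9↦6, 10↦3]  zeros at y ∈ {1}
  x = 1: [0↦9, 1↦9, 2↦6, 3↦1, 4↦6, 5↦0, 6↦6, 7↦3, 8↦3, 9↦7, 10↦5]  zeros at y ∈ {5}
  x = 2: [0↦9, 1↦6, 2↦9, 3↦8, 4↦4, 5↦9, 6↦2, 7↦6, 8↦0, 9↦7, 10↦6]  zeros at y ∈ {8}
  x = 3: [0↦9, 1↦3, 2↦1, 3↦4, 4↦2, 5↦7, 6↦9, 7↦9, 8↦8, 9↦7, 10↦7]  zeros at y ∈ ∅
  x = 4: [0↦10, 1↦1, 2↦5, 3↦1, 4↦1, 5↦6, 6↦6, 7↦2, 8↦6, 9↦8, 10↦9]  zeros at y ∈ ∅
  x = 5: [0↦2, 1↦1, 2↦0, 3↦0, 4↦2, 5↦7, 6↦5, 7↦8, 8↦6, 9↦0, 10↦2]  zeros at y ∈ {2, 3, 9}
  x = 6: [0↦8, 1↦4, 2↦9, 3↦2, 4↦6, 5↦0, 6↦7, 7↦6, 8↦9, 9↦6, 10↦9]  zeros at y ∈ {5}
  x = 7: [0↦7, 1↦0, 2↦0, 3↦8, 4↦3, 5↦8, 6↦2, 7↦8, 8↦5, 9↦5, 10↦9]  zeros at y ∈ {1, 2}
  x = 8: [0↦0, 1↦1, 2↦7, 3↦8, 4↦5, 5↦10, 6↦2, 7↦4, 8↦6, 9↦9, 10↦3]  zeros at y ∈ {0}
  x = 9: [0↦10, 1↦8, 2↦9, 3↦3, 4↦2, 5↦7, 6↦8, 7↦6, 8↦2, 9↦8, 10↦3]  zeros at y ∈ ∅
  x = 10: [0↦5, 1↦0, 2↦7, 3↦5, 4↦6, 5↦0, 6↦10, 7↦4, 8↦5, 9↦3, 10↦10]  zeros at y ∈ {1, 5}
Collecting zeros: affine points = {(0, 1), (1, 5), (2, 8), (5, 2), (5, 3), (5, 9), (6, 5), (7, 1), (7, 2), (8, 0), (10, 1), (10, 5)}.
Total count |C(F_11)_aff| = 12.


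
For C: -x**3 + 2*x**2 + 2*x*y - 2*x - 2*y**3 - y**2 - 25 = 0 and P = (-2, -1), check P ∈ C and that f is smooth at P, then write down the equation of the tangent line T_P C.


Tangent line at P: -24*x - 8*y - 56 = 0.

Step 1: f(-2, -1) = 0, so P lies on C.
Step 2: partial derivatives
  f_x(x, y) = -3*x**2 + 4*x + 2*y - 2, f_y(x, y) = 2*x - 6*y**2 - 2*y.
  f_x(P) = -24, f_y(P) = -8 (gradient nonzero, so P is smooth).
Step 3: tangent line at P: -24·(x − -2) + -8·(y − -1) = 0.
Expanding: -24*x - 8*y - 56 = 0.


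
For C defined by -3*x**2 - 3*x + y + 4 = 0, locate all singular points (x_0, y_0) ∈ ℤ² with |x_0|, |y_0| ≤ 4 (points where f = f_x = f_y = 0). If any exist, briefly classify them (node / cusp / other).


No singular points in the scanned grid; C is smooth there.

Compute partial derivatives:
  f_x = -6*x - 3.
  f_y = 1.
f_y = 1 is a nonzero constant, so f_y never vanishes: no point (x, y) can satisfy f = f_x = f_y = 0. In particular no (x, y) ∈ {−4, ..., 4}² is singular; the curve is smooth.


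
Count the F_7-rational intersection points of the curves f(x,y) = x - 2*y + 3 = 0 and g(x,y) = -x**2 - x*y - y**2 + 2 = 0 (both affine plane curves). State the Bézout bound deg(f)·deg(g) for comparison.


Common zeros: {(4, 0)}; count = 1; Bézout bound = 2.

deg(f) = 1, deg(g) = 2, so Bézout bound = 2.
Scan x ∈ F_7. For each x, list the y ∈ F_7 with f(x, y) ≡ 0 and those with g(x, y) ≡ 0 (mod 7); the common zeros in that column are the intersection.
  x = 0: f ≡ 0 at y ∈ {5}; g ≡ 0 at y ∈ {3, 4}; common: ∅.
  x = 1: f ≡ 0 at y ∈ {2}; g ≡ 0 at y ∈ ∅; common: ∅.
  x = 2: f ≡ 0 at y ∈ {6}; g ≡ 0 at y ∈ ∅; common: ∅.
  x = 3: f ≡ 0 at y ∈ {3}; g ≡ 0 at y ∈ {0, 4}; common: ∅.
  x = 4: f ≡ 0 at y ∈ {0}; g ≡ 0 at y ∈ {0, 3}; common: {0}.
  x = 5: f ≡ 0 at y ∈ {4}; g ≡ 0 at y ∈ ∅; common: ∅.
  x = 6: f ≡ 0 at y ∈ {1}; g ≡ 0 at y ∈ ∅; common: ∅.
Collecting: common zeros = {(4, 0)}, so the count is 1.
Comparison with the Bézout bound: 1 ≤ 2 = deg(f)·deg(g), as expected for curves with no common component (the affine F_7-count falls short of the bound because intersections may lie at infinity, over extension fields, or carry multiplicity).


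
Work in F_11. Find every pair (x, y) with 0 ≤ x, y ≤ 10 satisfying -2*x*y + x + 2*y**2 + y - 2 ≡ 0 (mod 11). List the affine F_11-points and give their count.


Affine F_11-points: {(1, 1), (1, 5), (2, 0), (2, 7), (4, 10), (6, 3), (6, 8), (8, 4), (8, 9), (10, 2)}; count = 10.

For each of the 121 pairs (x, y) ∈ F_11², evaluate f(x, y) mod 11. Record the zeros.
  x = 0: [0↦9, 1↦1, 2↦8, 3↦8, 4↦1, 5↦9, 6↦10, 7↦4, 8↦2, 9↦4, 10↦10]  zeros at y ∈ ∅
  x = 1: [0↦10, 1↦0, 2↦5, 3↦3, 4↦5, 5↦0, 6↦10, 7↦2, 8↦9, 9↦9, 10↦2]  zeros at y ∈ {1, 5}
  x = 2: [0↦0, 1↦10, 2↦2, 3↦9, 4↦9, 5↦2, 6↦10, 7↦0, 8↦5, 9↦3, 10↦5]  zeros at y ∈ {0, 7}
  x = 3: [0↦1, 1↦9, 2↦10, 3↦4, 4↦2, 5↦4, 6↦10, 7↦9, 8↦1, 9↦8, 10↦8]  zeros at y ∈ ∅
  x = 4: [0↦2, 1↦8, 2↦7, 3↦10, 4↦6, 5↦6, 6↦10, 7↦7, 8↦8, 9↦2, 10↦0]  zeros at y ∈ {10}
  x = 5: [0↦3, 1↦7, 2↦4, 3↦5, 4↦10, 5↦8, 6↦10, 7↦5, 8↦4, 9↦7, 10↦3]  zeros at y ∈ ∅
  x = 6: [0↦4, 1↦6, 2↦1, 3↦0, 4↦3, 5↦10, 6↦10, 7↦3, 8↦0, 9↦1, 10↦6]  zeros at y ∈ {3, 8}
  x = 7: [0↦5, 1↦5, 2↦9, 3↦6, 4↦7, 5↦1, 6↦10, 7↦1, 8↦7, 9↦6, 10↦9]  zeros at y ∈ ∅
  x = 8: [0↦6, 1↦4, 2↦6, 3↦1, 4↦0, 5↦3, 6↦10, 7↦10, 8↦3, 9↦0, 10↦1]  zeros at y ∈ {4, 9}
  x = 9: [0↦7, 1↦3, 2↦3, 3↦7, 4↦4, 5↦5, 6↦10, 7↦8, 8↦10, 9↦5, 10↦4]  zeros at y ∈ ∅
  x = 10: [0↦8, 1↦2, 2↦0, 3↦2, 4↦8, 5↦7, 6↦10, 7↦6, 8↦6, 9↦10, 10↦7]  zeros at y ∈ {2}
Collecting zeros: affine points = {(1, 1), (1, 5), (2, 0), (2, 7), (4, 10), (6, 3), (6, 8), (8, 4), (8, 9), (10, 2)}.
Total count |C(F_11)_aff| = 10.


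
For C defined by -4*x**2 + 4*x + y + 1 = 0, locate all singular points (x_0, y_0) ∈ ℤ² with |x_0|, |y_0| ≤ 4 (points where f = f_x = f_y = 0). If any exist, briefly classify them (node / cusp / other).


No singular points in the scanned grid; C is smooth there.

Compute partial derivatives:
  f_x = 4 - 8*x.
  f_y = 1.
f_y = 1 is a nonzero constant, so f_y never vanishes: no point (x, y) can satisfy f = f_x = f_y = 0. In particular no (x, y) ∈ {−4, ..., 4}² is singular; the curve is smooth.


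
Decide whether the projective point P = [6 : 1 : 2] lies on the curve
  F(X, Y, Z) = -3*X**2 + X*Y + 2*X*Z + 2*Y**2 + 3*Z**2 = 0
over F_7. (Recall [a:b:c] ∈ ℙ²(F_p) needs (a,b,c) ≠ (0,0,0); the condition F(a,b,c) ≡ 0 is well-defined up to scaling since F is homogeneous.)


F(6,1,2) ≡ 6 (mod 7); P is NOT on the curve.

Evaluate F(6, 1, 2) term-by-term (mod 7).
  -3*X**2 ↦ -3·36·1·1 = -108
  X*Y ↦ 1·6·1·1 = 6
  2*X*Z ↦ 2·6·1·2 = 24
  2*Y**2 ↦ 2·1·1·1 = 2
  3*Z**2 ↦ 3·1·1·4 = 12
Sum: F(6, 1, 2) = (-108) + (6) + (24) + (2) + (12) = -64.
Reducing mod 7: -64 ≡ 6 (mod 7).
Since F(a, b, c) ≡ 6 ≠ 0 (mod 7), P does NOT lie on the curve.


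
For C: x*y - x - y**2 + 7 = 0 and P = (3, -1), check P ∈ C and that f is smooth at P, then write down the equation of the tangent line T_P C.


Tangent line at P: -2*x + 5*y + 11 = 0.

Step 1: f(3, -1) = 0, so P lies on C.
Step 2: partial derivatives
  f_x(x, y) = y - 1, f_y(x, y) = x - 2*y.
  f_x(P) = -2, f_y(P) = 5 (gradient nonzero, so P is smooth).
Step 3: tangent line at P: -2·(x − 3) + 5·(y − -1) = 0.
Expanding: -2*x + 5*y + 11 = 0.


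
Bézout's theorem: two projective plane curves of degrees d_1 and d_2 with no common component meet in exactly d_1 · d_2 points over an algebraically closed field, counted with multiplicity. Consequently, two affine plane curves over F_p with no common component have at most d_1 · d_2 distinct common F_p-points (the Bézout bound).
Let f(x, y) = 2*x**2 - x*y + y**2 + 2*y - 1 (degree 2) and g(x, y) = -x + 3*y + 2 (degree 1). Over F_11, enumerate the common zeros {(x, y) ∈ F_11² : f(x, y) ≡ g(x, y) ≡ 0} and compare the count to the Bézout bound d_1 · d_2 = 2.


Common zeros: ∅; count = 0; Bézout bound = 2.

deg(f) = 2, deg(g) = 1, so Bézout bound = 2.
Scan x ∈ F_11. For each x, list the y ∈ F_11 with f(x, y) ≡ 0 and those with g(x, y) ≡ 0 (mod 11); the common zeros in that column are the intersection.
  x = 0: f ≡ 0 at y ∈ ∅; g ≡ 0 at y ∈ {3}; common: ∅.
  x = 1: f ≡ 0 at y ∈ ∅; g ≡ 0 at y ∈ {7}; common: ∅.
  x = 2: f ≡ 0 at y ∈ {2, 9}; g ≡ 0 at y ∈ {0}; common: ∅.
  x = 3: f ≡ 0 at y ∈ ∅; g ≡ 0 at y ∈ {4}; common: ∅.
  x = 4: f ≡ 0 at y ∈ {6, 7}; g ≡ 0 at y ∈ {8}; common: ∅.
  x = 5: f ≡ 0 at y ∈ {7}; g ≡ 0 at y ∈ {1}; common: ∅.
  x = 6: f ≡ 0 at y ∈ ∅; g ≡ 0 at y ∈ {5}; common: ∅.
  x = 7: f ≡ 0 at y ∈ {8}; g ≡ 0 at y ∈ {9}; common: ∅.
  x = 8: f ≡ 0 at y ∈ {8, 9}; g ≡ 0 at y ∈ {2}; common: ∅.
  x = 9: f ≡ 0 at y ∈ ∅; g ≡ 0 at y ∈ {6}; common: ∅.
  x = 10: f ≡ 0 at y ∈ {2, 6}; g ≡ 0 at y ∈ {10}; common: ∅.
Collecting: common zeros = ∅, so the count is 0.
Comparison with the Bézout bound: 0 ≤ 2 = deg(f)·deg(g), as expected for curves with no common component (the affine F_11-count falls short of the bound because intersections may lie at infinity, over extension fields, or carry multiplicity).


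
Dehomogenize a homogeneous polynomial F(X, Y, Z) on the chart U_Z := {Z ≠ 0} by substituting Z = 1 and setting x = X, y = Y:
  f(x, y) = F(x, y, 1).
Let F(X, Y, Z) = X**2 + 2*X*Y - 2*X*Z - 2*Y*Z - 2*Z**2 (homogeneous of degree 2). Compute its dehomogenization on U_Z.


f(x, y) = x**2 + 2*x*y - 2*x - 2*y - 2

On U_Z we set Z = 1. Each monomial c·X^i·Y^j·Z^k in F becomes c·x^i·y^j·1^k = c·x^i·y^j.
Substituting Z = 1: F(X, Y, 1) = x**2 + 2*x*y - 2*x - 2*y - 2.
Note: deg(f) ≤ deg(F) = 2; strict inequality happens when F is divisible by Z (lost terms).


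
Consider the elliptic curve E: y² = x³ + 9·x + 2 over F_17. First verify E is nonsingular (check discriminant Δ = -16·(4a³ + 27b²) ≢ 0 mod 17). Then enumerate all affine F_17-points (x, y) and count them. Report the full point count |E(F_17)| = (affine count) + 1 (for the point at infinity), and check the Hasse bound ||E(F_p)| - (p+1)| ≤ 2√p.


Affine points = {(0, 6), (0, 11), (4, 0), (5, 6), (5, 11), (6, 0), (7, 0), (8, 5), (8, 12), (9, 8), (9, 9), (10, 2), (10, 15), (11, 2), (11, 15), (12, 6), (12, 11), (13, 2), (13, 15), (14, 4), (14, 13), (16, 3), (16, 14)}; affine count = 23; |E(F_17)| = 24.

Discriminant check: Δ ∝ 4a³ + 27b² = 4·9³ + 27·2² = 4·729 + 27·4 ≡ 15 (mod 17). Nonzero ⇒ E is nonsingular.
For each x ∈ F_17, compute rhs = x³ + 9·x + 2 mod 17, then count y ∈ F_17 with y² ≡ rhs.
  x = 0: rhs = 2, matching y values: 6, 11 (2 points).
  x = 1: rhs = 12, matching y values: none (0 points).
  x = 2: rhs = 11, matching y values: none (0 points).
  x = 3: rhs = 5, matching y values: none (0 points).
  x = 4: rhs = 0, matching y values: 0 (1 points).
  x = 5: rhs = 2, matching y values: 6, 11 (2 points).
  x = 6: rhs = 0, matching y values: 0 (1 points).
  x = 7: rhs = 0, matching y values: 0 (1 points).
  x = 8: rhs = 8, matching y values: 5, 12 (2 points).
  x = 9: rhs = 13, matching y values: 8, 9 (2 points).
  x = 10: rhs = 4, matching y values: 2, 15 (2 points).
  x = 11: rhs = 4, matching y values: 2, 15 (2 points).
  x = 12: rhs = 2, matching y values: 6, 11 (2 points).
  x = 13: rhs = 4, matching y values: 2, 15 (2 points).
  x = 14: rhs = 16, matching y values: 4, 13 (2 points).
  x = 15: rhs = 10, matching y values: none (0 points).
  x = 16: rhs = 9, matching y values: 3, 14 (2 points).
Total affine count: 23.
Full point count |E(F_17)| = 23 + 1 = 24.
Hasse bound: |24 − (17+1)| = |6| = 6 ≤ 2√17 ≈ 8.2462 ✓.


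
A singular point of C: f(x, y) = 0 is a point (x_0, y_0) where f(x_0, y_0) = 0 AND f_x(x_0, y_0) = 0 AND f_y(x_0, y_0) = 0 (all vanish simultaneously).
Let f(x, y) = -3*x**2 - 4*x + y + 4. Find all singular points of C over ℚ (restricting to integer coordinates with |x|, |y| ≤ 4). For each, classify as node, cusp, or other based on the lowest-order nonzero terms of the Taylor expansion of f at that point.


No singular points in the scanned grid; C is smooth there.

Compute partial derivatives:
  f_x = -6*x - 4.
  f_y = 1.
f_y = 1 is a nonzero constant, so f_y never vanishes: no point (x, y) can satisfy f = f_x = f_y = 0. In particular no (x, y) ∈ {−4, ..., 4}² is singular; the curve is smooth.


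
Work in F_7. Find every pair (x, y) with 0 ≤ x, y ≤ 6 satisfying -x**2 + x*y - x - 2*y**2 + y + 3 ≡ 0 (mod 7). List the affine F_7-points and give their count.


Affine F_7-points: {(0, 5), (0, 6), (3, 1), (4, 1), (4, 5), (5, 4), (5, 6)}; count = 7.

For each of the 49 pairs (x, y) ∈ F_7², evaluate f(x, y) mod 7. Record the zeros.
  x = 0: [0↦3, 1↦2, 2↦4, 3↦2, 4↦3, 5↦0, 6↦0]  zeros at y ∈ {5, 6}
  x = 1: [0↦1, 1↦1, 2↦4, 3↦3, 4↦5, 5↦3, 6↦4]  zeros at y ∈ ∅
  x = 2: [0↦4, 1↦5, 2↦2, 3↦2, 4↦5, 5↦4, 6↦6]  zeros at y ∈ ∅
  x = 3: [0↦5, 1↦0, 2↦5, 3↦6, 4↦3, 5↦3, 6↦6]  zeros at y ∈ {1}
  x = 4: [0↦4, 1↦0, 2↦6, 3↦1, 4↦6, 5↦0, 6↦4]  zeros at y ∈ {1, 5}
  x = 5: [0↦1, 1↦5, 2↦5, 3↦1, 4↦0, 5↦2, 6↦0]  zeros at y ∈ {4, 6}
  x = 6: [0↦3, 1↦1, 2↦2, 3↦6, 4↦6, 5↦2, 6↦1]  zeros at y ∈ ∅
Collecting zeros: affine points = {(0, 5), (0, 6), (3, 1), (4, 1), (4, 5), (5, 4), (5, 6)}.
Total count |C(F_7)_aff| = 7.


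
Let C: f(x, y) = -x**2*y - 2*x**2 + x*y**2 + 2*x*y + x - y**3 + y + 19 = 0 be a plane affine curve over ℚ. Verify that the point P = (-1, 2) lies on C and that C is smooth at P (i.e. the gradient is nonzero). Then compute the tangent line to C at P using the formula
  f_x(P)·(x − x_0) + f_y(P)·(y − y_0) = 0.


Tangent line at P: 17*x - 18*y + 53 = 0.

Step 1: f(-1, 2) = 0, so P lies on C.
Step 2: partial derivatives
  f_x(x, y) = -2*x*y - 4*x + y**2 + 2*y + 1, f_y(x, y) = -x**2 + 2*x*y + 2*x - 3*y**2 + 1.
  f_x(P) = 17, f_y(P) = -18 (gradient nonzero, so P is smooth).
Step 3: tangent line at P: 17·(x − -1) + -18·(y − 2) = 0.
Expanding: 17*x - 18*y + 53 = 0.


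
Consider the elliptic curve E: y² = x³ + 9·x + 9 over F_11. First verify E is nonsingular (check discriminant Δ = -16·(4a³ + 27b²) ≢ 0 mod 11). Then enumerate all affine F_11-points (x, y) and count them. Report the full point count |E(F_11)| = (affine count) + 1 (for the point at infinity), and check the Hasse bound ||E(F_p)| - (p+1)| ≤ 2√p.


Affine points = {(0, 3), (0, 8), (5, 5), (5, 6), (6, 2), (6, 9), (9, 4), (9, 7)}; affine count = 8; |E(F_11)| = 9.

Discriminant check: Δ ∝ 4a³ + 27b² = 4·9³ + 27·9² = 4·729 + 27·81 ≡ 10 (mod 11). Nonzero ⇒ E is nonsingular.
For each x ∈ F_11, compute rhs = x³ + 9·x + 9 mod 11, then count y ∈ F_11 with y² ≡ rhs.
  x = 0: rhs = 9, matching y values: 3, 8 (2 points).
  x = 1: rhs = 8, matching y values: none (0 points).
  x = 2: rhs = 2, matching y values: none (0 points).
  x = 3: rhs = 8, matching y values: none (0 points).
  x = 4: rhs = 10, matching y values: none (0 points).
  x = 5: rhs = 3, matching y values: 5, 6 (2 points).
  x = 6: rhs = 4, matching y values: 2, 9 (2 points).
  x = 7: rhs = 8, matching y values: none (0 points).
  x = 8: rhs = 10, matching y values: none (0 points).
  x = 9: rhs = 5, matching y values: 4, 7 (2 points).
  x = 10: rhs = 10, matching y values: none (0 points).
Total affine count: 8.
Full point count |E(F_11)| = 8 + 1 = 9.
Hasse bound: |9 − (11+1)| = |-3| = 3 ≤ 2√11 ≈ 6.6332 ✓.


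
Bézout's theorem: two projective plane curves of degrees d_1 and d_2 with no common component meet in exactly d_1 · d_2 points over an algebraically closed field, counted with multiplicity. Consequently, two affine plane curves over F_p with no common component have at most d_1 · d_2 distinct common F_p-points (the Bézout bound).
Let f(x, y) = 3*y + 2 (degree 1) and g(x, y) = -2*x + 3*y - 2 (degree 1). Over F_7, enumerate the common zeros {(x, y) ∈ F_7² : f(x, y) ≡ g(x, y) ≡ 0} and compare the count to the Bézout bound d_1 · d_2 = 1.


Common zeros: {(5, 4)}; count = 1; Bézout bound = 1.

deg(f) = 1, deg(g) = 1, so Bézout bound = 1.
Scan x ∈ F_7. For each x, list the y ∈ F_7 with f(x, y) ≡ 0 and those with g(x, y) ≡ 0 (mod 7); the common zeros in that column are the intersection.
  x = 0: f ≡ 0 at y ∈ {4}; g ≡ 0 at y ∈ {3}; common: ∅.
  x = 1: f ≡ 0 at y ∈ {4}; g ≡ 0 at y ∈ {6}; common: ∅.
  x = 2: f ≡ 0 at y ∈ {4}; g ≡ 0 at y ∈ {2}; common: ∅.
  x = 3: f ≡ 0 at y ∈ {4}; g ≡ 0 at y ∈ {5}; common: ∅.
  x = 4: f ≡ 0 at y ∈ {4}; g ≡ 0 at y ∈ {1}; common: ∅.
  x = 5: f ≡ 0 at y ∈ {4}; g ≡ 0 at y ∈ {4}; common: {4}.
  x = 6: f ≡ 0 at y ∈ {4}; g ≡ 0 at y ∈ {0}; common: ∅.
Collecting: common zeros = {(5, 4)}, so the count is 1.
Comparison with the Bézout bound: 1 ≤ 1 = deg(f)·deg(g), as expected for curves with no common component (the bound is attained).


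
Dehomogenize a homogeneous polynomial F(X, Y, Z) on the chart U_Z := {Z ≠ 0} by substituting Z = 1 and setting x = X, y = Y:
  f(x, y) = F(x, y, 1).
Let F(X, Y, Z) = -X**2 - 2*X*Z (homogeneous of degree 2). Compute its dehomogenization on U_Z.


f(x, y) = -x**2 - 2*x

On U_Z we set Z = 1. Each monomial c·X^i·Y^j·Z^k in F becomes c·x^i·y^j·1^k = c·x^i·y^j.
Substituting Z = 1: F(X, Y, 1) = -x**2 - 2*x.
Note: deg(f) ≤ deg(F) = 2; strict inequality happens when F is divisible by Z (lost terms).


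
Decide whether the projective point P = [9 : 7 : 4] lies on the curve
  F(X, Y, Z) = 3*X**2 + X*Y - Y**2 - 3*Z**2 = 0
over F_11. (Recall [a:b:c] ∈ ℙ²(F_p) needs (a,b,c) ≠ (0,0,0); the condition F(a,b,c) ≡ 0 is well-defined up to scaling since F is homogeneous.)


F(9,7,4) ≡ 0 (mod 11); P is on the curve.

Evaluate F(9, 7, 4) term-by-term (mod 11).
  3*X**2 ↦ 3·81·1·1 = 243
  X*Y ↦ 1·9·7·1 = 63
  -Y**2 ↦ -1·1·49·1 = -49
  -3*Z**2 ↦ -3·1·1·16 = -48
Sum: F(9, 7, 4) = (243) + (63) + (-49) + (-48) = 209.
Reducing mod 11: 209 ≡ 0 (mod 11).
Since F(a, b, c) ≡ 0 (mod 11), P lies on the curve.


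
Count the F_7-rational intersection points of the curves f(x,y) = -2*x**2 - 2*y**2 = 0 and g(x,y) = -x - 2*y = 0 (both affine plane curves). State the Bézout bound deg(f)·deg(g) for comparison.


Common zeros: {(0, 0)}; count = 1; Bézout bound = 2.

deg(f) = 2, deg(g) = 1, so Bézout bound = 2.
Scan x ∈ F_7. For each x, list the y ∈ F_7 with f(x, y) ≡ 0 and those with g(x, y) ≡ 0 (mod 7); the common zeros in that column are the intersection.
  x = 0: f ≡ 0 at y ∈ {0}; g ≡ 0 at y ∈ {0}; common: {0}.
  x = 1: f ≡ 0 at y ∈ ∅; g ≡ 0 at y ∈ {3}; common: ∅.
  x = 2: f ≡ 0 at y ∈ ∅; g ≡ 0 at y ∈ {6}; common: ∅.
  x = 3: f ≡ 0 at y ∈ ∅; g ≡ 0 at y ∈ {2}; common: ∅.
  x = 4: f ≡ 0 at y ∈ ∅; g ≡ 0 at y ∈ {5}; common: ∅.
  x = 5: f ≡ 0 at y ∈ ∅; g ≡ 0 at y ∈ {1}; common: ∅.
  x = 6: f ≡ 0 at y ∈ ∅; g ≡ 0 at y ∈ {4}; common: ∅.
Collecting: common zeros = {(0, 0)}, so the count is 1.
Comparison with the Bézout bound: 1 ≤ 2 = deg(f)·deg(g), as expected for curves with no common component (the affine F_7-count falls short of the bound because intersections may lie at infinity, over extension fields, or carry multiplicity).


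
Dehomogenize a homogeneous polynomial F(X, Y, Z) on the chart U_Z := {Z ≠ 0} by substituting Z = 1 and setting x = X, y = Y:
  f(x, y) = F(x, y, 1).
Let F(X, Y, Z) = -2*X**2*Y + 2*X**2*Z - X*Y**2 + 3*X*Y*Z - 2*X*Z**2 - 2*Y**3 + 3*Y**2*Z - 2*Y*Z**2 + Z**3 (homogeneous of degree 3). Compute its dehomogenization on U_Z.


f(x, y) = -2*x**2*y + 2*x**2 - x*y**2 + 3*x*y - 2*x - 2*y**3 + 3*y**2 - 2*y + 1

On U_Z we set Z = 1. Each monomial c·X^i·Y^j·Z^k in F becomes c·x^i·y^j·1^k = c·x^i·y^j.
Substituting Z = 1: F(X, Y, 1) = -2*x**2*y + 2*x**2 - x*y**2 + 3*x*y - 2*x - 2*y**3 + 3*y**2 - 2*y + 1.
Note: deg(f) ≤ deg(F) = 3; strict inequality happens when F is divisible by Z (lost terms).


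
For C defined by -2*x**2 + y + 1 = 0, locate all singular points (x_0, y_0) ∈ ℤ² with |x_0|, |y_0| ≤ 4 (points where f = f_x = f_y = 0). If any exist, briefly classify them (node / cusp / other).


No singular points in the scanned grid; C is smooth there.

Compute partial derivatives:
  f_x = -4*x.
  f_y = 1.
f_y = 1 is a nonzero constant, so f_y never vanishes: no point (x, y) can satisfy f = f_x = f_y = 0. In particular no (x, y) ∈ {−4, ..., 4}² is singular; the curve is smooth.


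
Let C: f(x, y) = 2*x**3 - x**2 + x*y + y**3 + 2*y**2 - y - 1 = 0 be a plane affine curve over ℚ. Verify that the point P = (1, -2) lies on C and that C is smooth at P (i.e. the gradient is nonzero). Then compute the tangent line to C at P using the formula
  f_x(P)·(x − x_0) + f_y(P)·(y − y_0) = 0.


Tangent line at P: 2*x + 4*y + 6 = 0.

Step 1: f(1, -2) = 0, so P lies on C.
Step 2: partial derivatives
  f_x(x, y) = 6*x**2 - 2*x + y, f_y(x, y) = x + 3*y**2 + 4*y - 1.
  f_x(P) = 2, f_y(P) = 4 (gradient nonzero, so P is smooth).
Step 3: tangent line at P: 2·(x − 1) + 4·(y − -2) = 0.
Expanding: 2*x + 4*y + 6 = 0.


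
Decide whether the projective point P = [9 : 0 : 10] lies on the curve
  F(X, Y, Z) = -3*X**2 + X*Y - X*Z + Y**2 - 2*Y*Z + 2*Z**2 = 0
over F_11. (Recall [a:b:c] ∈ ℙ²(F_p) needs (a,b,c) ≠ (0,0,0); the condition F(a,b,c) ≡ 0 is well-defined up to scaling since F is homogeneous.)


F(9,0,10) ≡ 10 (mod 11); P is NOT on the curve.

Evaluate F(9, 0, 10) term-by-term (mod 11).
  -3*X**2 ↦ -3·81·1·1 = -243
  X*Y ↦ 1·9·0·1 = 0
  -X*Z ↦ -1·9·1·10 = -90
  Y**2 ↦ 1·1·0·1 = 0
  -2*Y*Z ↦ -2·1·0·10 = 0
  2*Z**2 ↦ 2·1·1·100 = 200
Sum: F(9, 0, 10) = (-243) + (0) + (-90) + (0) + (0) + (200) = -133.
Reducing mod 11: -133 ≡ 10 (mod 11).
Since F(a, b, c) ≡ 10 ≠ 0 (mod 11), P does NOT lie on the curve.


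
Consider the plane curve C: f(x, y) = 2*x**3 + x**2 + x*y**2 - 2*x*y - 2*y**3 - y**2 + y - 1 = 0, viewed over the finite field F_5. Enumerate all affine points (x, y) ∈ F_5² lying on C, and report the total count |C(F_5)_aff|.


Affine F_5-points: {(1, 3), (1, 4), (2, 1), (2, 3), (2, 4), (4, 2), (4, 3), (4, 4)}; count = 8.

For each of the 25 pairs (x, y) ∈ F_5², evaluate f(x, y) mod 5. Record the zeros.
  x = 0: [0↦4, 1↦2, 2↦1, 3↦4, 4↦4]  zeros at y ∈ ∅
  x = 1: [0↦2, 1↦4, 2↦4, 3↦0, 4↦0]  zeros at y ∈ {3, 4}
  x = 2: [0↦4, 1↦0, 2↦1, 3↦0, 4↦0]  zeros at y ∈ {1, 3, 4}
  x = 3: [0↦2, 1↦2, 2↦4, 3↦1, 4↦1]  zeros at y ∈ ∅
  x = 4: [0↦3, 1↦2, 2↦0, 3↦0, 4↦0]  zeros at y ∈ {2, 3, 4}
Collecting zeros: affine points = {(1, 3), (1, 4), (2, 1), (2, 3), (2, 4), (4, 2), (4, 3), (4, 4)}.
Total count |C(F_5)_aff| = 8.


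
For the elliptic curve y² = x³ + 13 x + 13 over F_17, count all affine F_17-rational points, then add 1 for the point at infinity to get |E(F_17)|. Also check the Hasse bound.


Affine points = {(0, 8), (0, 9), (2, 8), (2, 9), (5, 4), (5, 13), (6, 1), (6, 16), (8, 0), (9, 3), (9, 14), (10, 2), (10, 15), (11, 5), (11, 12), (13, 4), (13, 13), (14, 7), (14, 10), (15, 8), (15, 9), (16, 4), (16, 13)}; affine count = 23; |E(F_17)| = 24.

Discriminant check: Δ ∝ 4a³ + 27b² = 4·13³ + 27·13² = 4·2197 + 27·169 ≡ 6 (mod 17). Nonzero ⇒ E is nonsingular.
For each x ∈ F_17, compute rhs = x³ + 13·x + 13 mod 17, then count y ∈ F_17 with y² ≡ rhs.
  x = 0: rhs = 13, matching y values: 8, 9 (2 points).
  x = 1: rhs = 10, matching y values: none (0 points).
  x = 2: rhs = 13, matching y values: 8, 9 (2 points).
  x = 3: rhs = 11, matching y values: none (0 points).
  x = 4: rhs = 10, matching y values: none (0 points).
  x = 5: rhs = 16, matching y values: 4, 13 (2 points).
  x = 6: rhs = 1, matching y values: 1, 16 (2 points).
  x = 7: rhs = 5, matching y values: none (0 points).
  x = 8: rhs = 0, matching y values: 0 (1 points).
  x = 9: rhs = 9, matching y values: 3, 14 (2 points).
  x = 10: rhs = 4, matching y values: 2, 15 (2 points).
  x = 11: rhs = 8, matching y values: 5, 12 (2 points).
  x = 12: rhs = 10, matching y values: none (0 points).
  x = 13: rhs = 16, matching y values: 4, 13 (2 points).
  x = 14: rhs = 15, matching y values: 7, 10 (2 points).
  x = 15: rhs = 13, matching y values: 8, 9 (2 points).
  x = 16: rhs = 16, matching y values: 4, 13 (2 points).
Total affine count: 23.
Full point count |E(F_17)| = 23 + 1 = 24.
Hasse bound: |24 − (17+1)| = |6| = 6 ≤ 2√17 ≈ 8.2462 ✓.


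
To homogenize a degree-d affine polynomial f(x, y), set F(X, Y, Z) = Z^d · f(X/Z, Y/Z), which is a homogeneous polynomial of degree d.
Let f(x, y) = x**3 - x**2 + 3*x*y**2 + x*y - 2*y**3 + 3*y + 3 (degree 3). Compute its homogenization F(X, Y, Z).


F(X, Y, Z) = X**3 - X**2*Z + 3*X*Y**2 + X*Y*Z - 2*Y**3 + 3*Y*Z**2 + 3*Z**3

deg(f) = 3.
Substitute x = X/Z, y = Y/Z into f, then multiply by Z^3.
  monomial 1·x^3·y^0 ↦ 1·X^3·Y^0·Z^0.
  monomial -1·x^2·y^0 ↦ -1·X^2·Y^0·Z^1.
  monomial 3·x^1·y^2 ↦ 3·X^1·Y^2·Z^0.
  monomial 1·x^1·y^1 ↦ 1·X^1·Y^1·Z^1.
  monomial -2·x^0·y^3 ↦ -2·X^0·Y^3·Z^0.
  monomial 3·x^0·y^1 ↦ 3·X^0·Y^1·Z^2.
  monomial 3·x^0·y^0 ↦ 3·X^0·Y^0·Z^3.
Collecting: F(X, Y, Z) = X**3 - X**2*Z + 3*X*Y**2 + X*Y*Z - 2*Y**3 + 3*Y*Z**2 + 3*Z**3.


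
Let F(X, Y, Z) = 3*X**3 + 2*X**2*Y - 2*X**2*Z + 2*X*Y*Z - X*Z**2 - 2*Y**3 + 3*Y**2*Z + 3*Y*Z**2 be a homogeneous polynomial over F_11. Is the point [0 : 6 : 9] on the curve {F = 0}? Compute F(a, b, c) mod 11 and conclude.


F(0,6,9) ≡ 7 (mod 11); P is NOT on the curve.

Evaluate F(0, 6, 9) term-by-term (mod 11).
  3*X**3 ↦ 3·0·1·1 = 0
  2*X**2*Y ↦ 2·0·6·1 = 0
  -2*X**2*Z ↦ -2·0·1·9 = 0
  2*X*Y*Z ↦ 2·0·6·9 = 0
  -X*Z**2 ↦ -1·0·1·81 = 0
  -2*Y**3 ↦ -2·1·216·1 = -432
  3*Y**2*Z ↦ 3·1·36·9 = 972
  3*Y*Z**2 ↦ 3·1·6·81 = 1458
Sum: F(0, 6, 9) = (0) + (0) + (0) + (0) + (0) + (-432) + (972) + (1458) = 1998.
Reducing mod 11: 1998 ≡ 7 (mod 11).
Since F(a, b, c) ≡ 7 ≠ 0 (mod 11), P does NOT lie on the curve.


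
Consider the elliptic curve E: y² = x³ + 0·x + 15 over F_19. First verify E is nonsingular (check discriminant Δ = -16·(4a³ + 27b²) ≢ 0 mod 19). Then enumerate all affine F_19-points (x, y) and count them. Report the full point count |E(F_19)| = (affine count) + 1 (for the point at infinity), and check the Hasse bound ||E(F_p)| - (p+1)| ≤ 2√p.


Affine points = {(1, 4), (1, 15), (2, 2), (2, 17), (3, 2), (3, 17), (5, 8), (5, 11), (7, 4), (7, 15), (11, 4), (11, 15), (14, 2), (14, 17), (16, 8), (16, 11), (17, 8), (17, 11)}; affine count = 18; |E(F_19)| = 19.

Discriminant check: Δ ∝ 4a³ + 27b² = 4·0³ + 27·15² = 4·0 + 27·225 ≡ 14 (mod 19). Nonzero ⇒ E is nonsingular.
For each x ∈ F_19, compute rhs = x³ + 0·x + 15 mod 19, then count y ∈ F_19 with y² ≡ rhs.
  x = 0: rhs = 15, matching y values: none (0 points).
  x = 1: rhs = 16, matching y values: 4, 15 (2 points).
  x = 2: rhs = 4, matching y values: 2, 17 (2 points).
  x = 3: rhs = 4, matching y values: 2, 17 (2 points).
  x = 4: rhs = 3, matching y values: none (0 points).
  x = 5: rhs = 7, matching y values: 8, 11 (2 points).
  x = 6: rhs = 3, matching y values: none (0 points).
  x = 7: rhs = 16, matching y values: 4, 15 (2 points).
  x = 8: rhs = 14, matching y values: none (0 points).
  x = 9: rhs = 3, matching y values: none (0 points).
  x = 10: rhs = 8, matching y values: none (0 points).
  x = 11: rhs = 16, matching y values: 4, 15 (2 points).
  x = 12: rhs = 14, matching y values: none (0 points).
  x = 13: rhs = 8, matching y values: none (0 points).
  x = 14: rhs = 4, matching y values: 2, 17 (2 points).
  x = 15: rhs = 8, matching y values: none (0 points).
  x = 16: rhs = 7, matching y values: 8, 11 (2 points).
  x = 17: rhs = 7, matching y values: 8, 11 (2 points).
  x = 18: rhs = 14, matching y values: none (0 points).
Total affine count: 18.
Full point count |E(F_19)| = 18 + 1 = 19.
Hasse bound: |19 − (19+1)| = |-1| = 1 ≤ 2√19 ≈ 8.7178 ✓.


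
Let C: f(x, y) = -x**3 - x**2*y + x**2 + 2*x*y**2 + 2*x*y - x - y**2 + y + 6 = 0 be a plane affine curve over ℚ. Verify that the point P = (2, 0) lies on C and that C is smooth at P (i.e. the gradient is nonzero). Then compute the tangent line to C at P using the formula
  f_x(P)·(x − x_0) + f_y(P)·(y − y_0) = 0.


Tangent line at P: -9*x + y + 18 = 0.

Step 1: f(2, 0) = 0, so P lies on C.
Step 2: partial derivatives
  f_x(x, y) = -3*x**2 - 2*x*y + 2*x + 2*y**2 + 2*y - 1, f_y(x, y) = -x**2 + 4*x*y + 2*x - 2*y + 1.
  f_x(P) = -9, f_y(P) = 1 (gradient nonzero, so P is smooth).
Step 3: tangent line at P: -9·(x − 2) + 1·(y − 0) = 0.
Expanding: -9*x + y + 18 = 0.


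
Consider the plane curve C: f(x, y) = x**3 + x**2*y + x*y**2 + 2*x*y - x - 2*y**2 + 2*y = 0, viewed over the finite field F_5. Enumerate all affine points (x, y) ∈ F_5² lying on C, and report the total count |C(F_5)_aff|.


Affine F_5-points: {(0, 0), (0, 1), (1, 0), (4, 0), (4, 2)}; count = 5.

For each of the 25 pairs (x, y) ∈ F_5², evaluate f(x, y) mod 5. Record the zeros.
  x = 0: [0↦0, 1↦0, 2↦1, 3↦3, 4↦1]  zeros at y ∈ {0, 1}
  x = 1: [0↦0, 1↦4, 2↦1, 3↦1, 4↦4]  zeros at y ∈ {0}
  x = 2: [0↦1, 1↦1, 2↦1, 3↦1, 4↦1]  zeros at y ∈ ∅
  x = 3: [0↦4, 1↦2, 2↦2, 3↦4, 4↦3]  zeros at y ∈ ∅
  x = 4: [0↦0, 1↦3, 2↦0, 3↦1, 4↦1]  zeros at y ∈ {0, 2}
Collecting zeros: affine points = {(0, 0), (0, 1), (1, 0), (4, 0), (4, 2)}.
Total count |C(F_5)_aff| = 5.


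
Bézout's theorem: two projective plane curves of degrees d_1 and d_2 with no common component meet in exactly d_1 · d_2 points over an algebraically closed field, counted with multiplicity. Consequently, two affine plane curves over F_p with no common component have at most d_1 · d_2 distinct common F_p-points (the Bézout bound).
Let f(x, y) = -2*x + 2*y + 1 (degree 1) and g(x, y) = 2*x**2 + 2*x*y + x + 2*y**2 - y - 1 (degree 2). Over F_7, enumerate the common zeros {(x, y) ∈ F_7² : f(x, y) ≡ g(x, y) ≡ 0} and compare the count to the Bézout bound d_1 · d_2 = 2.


Common zeros: {(0, 3), (4, 0)}; count = 2; Bézout bound = 2.

deg(f) = 1, deg(g) = 2, so Bézout bound = 2.
Scan x ∈ F_7. For each x, list the y ∈ F_7 with f(x, y) ≡ 0 and those with g(x, y) ≡ 0 (mod 7); the common zeros in that column are the intersection.
  x = 0: f ≡ 0 at y ∈ {3}; g ≡ 0 at y ∈ {1, 3}; common: {3}.
  x = 1: f ≡ 0 at y ∈ {4}; g ≡ 0 at y ∈ ∅; common: ∅.
  x = 2: f ≡ 0 at y ∈ {5}; g ≡ 0 at y ∈ {1}; common: ∅.
  x = 3: f ≡ 0 at y ∈ {6}; g ≡ 0 at y ∈ ∅; common: ∅.
  x = 4: f ≡ 0 at y ∈ {0}; g ≡ 0 at y ∈ {0}; common: {0}.
  x = 5: f ≡ 0 at y ∈ {1}; g ≡ 0 at y ∈ ∅; common: ∅.
  x = 6: f ≡ 0 at y ∈ {2}; g ≡ 0 at y ∈ {0, 5}; common: ∅.
Collecting: common zeros = {(0, 3), (4, 0)}, so the count is 2.
Comparison with the Bézout bound: 2 ≤ 2 = deg(f)·deg(g), as expected for curves with no common component (the bound is attained).


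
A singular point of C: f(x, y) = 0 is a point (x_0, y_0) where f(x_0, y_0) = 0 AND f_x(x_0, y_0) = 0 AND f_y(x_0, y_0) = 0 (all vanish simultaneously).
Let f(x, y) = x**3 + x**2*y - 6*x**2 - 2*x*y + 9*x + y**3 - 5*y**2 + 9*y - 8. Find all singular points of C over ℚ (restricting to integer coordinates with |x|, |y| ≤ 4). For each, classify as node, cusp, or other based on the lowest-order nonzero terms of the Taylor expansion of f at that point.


Singular points: {(1, 2)}; classification: node.

Compute partial derivatives:
  f_x = 3*x**2 + 2*x*y - 12*x - 2*y + 9.
  f_y = x**2 - 2*x + 3*y**2 - 10*y + 9.
Scan x_0 ∈ {−4, ..., 4}. For each x_0, f_y(x_0, y) is a polynomial in y; find its integer roots y ∈ {−4, ..., 4}, then test f_x and f at those candidates.
  x = -4: f_y(-4, y) = 3*y**2 - 10*y + 33; no integer root y with |y| ≤ 4.
  x = -3: f_y(-3, y) = 3*y**2 - 10*y + 24; no integer root y with |y| ≤ 4.
  x = -2: f_y(-2, y) = 3*y**2 - 10*y + 17; no integer root y with |y| ≤ 4.
  x = -1: f_y(-1, y) = 3*y**2 - 10*y + 12; no integer root y with |y| ≤ 4.
  x = 0: f_y(0, y) = 3*y**2 - 10*y + 9; no integer root y with |y| ≤ 4.
  x = 1: f_y(1, y) = 3*y**2 - 10*y + 8; vanishes at y ∈ {2}. (1, 2): f_x = 0, f = 0 — SINGULAR.
  x = 2: f_y(2, y) = 3*y**2 - 10*y + 9; no integer root y with |y| ≤ 4.
  x = 3: f_y(3, y) = 3*y**2 - 10*y + 12; no integer root y with |y| ≤ 4.
  x = 4: f_y(4, y) = 3*y**2 - 10*y + 17; no integer root y with |y| ≤ 4.
Only singular point on the grid: (1, 2).
Classify: substitute x = 1 + u, y = 2 + v and expand: f = u**3 + u**2*v - u**2 + v**3 + v**2.
No constant or linear terms (consistent with a singular point). Quadratic part: -u**2 + v**2. Cubic part: u**3 + u**2*v + v**3.
The quadratic part v**2 - u**2 = (v − u)(v + u) splits into two distinct linear factors, so there are two distinct tangent lines y − 2 = ±(x − 1) — this is a node (ordinary double point).
Classification: node.


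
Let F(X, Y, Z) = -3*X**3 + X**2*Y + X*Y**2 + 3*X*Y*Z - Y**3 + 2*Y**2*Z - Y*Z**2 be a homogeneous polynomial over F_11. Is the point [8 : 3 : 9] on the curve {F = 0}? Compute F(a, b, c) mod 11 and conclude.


F(8,3,9) ≡ 5 (mod 11); P is NOT on the curve.

Evaluate F(8, 3, 9) term-by-term (mod 11).
  -3*X**3 ↦ -3·512·1·1 = -1536
  X**2*Y ↦ 1·64·3·1 = 192
  X*Y**2 ↦ 1·8·9·1 = 72
  3*X*Y*Z ↦ 3·8·3·9 = 648
  -Y**3 ↦ -1·1·27·1 = -27
  2*Y**2*Z ↦ 2·1·9·9 = 162
  -Y*Z**2 ↦ -1·1·3·81 = -243
Sum: F(8, 3, 9) = (-1536) + (192) + (72) + (648) + (-27) + (162) + (-243) = -732.
Reducing mod 11: -732 ≡ 5 (mod 11).
Since F(a, b, c) ≡ 5 ≠ 0 (mod 11), P does NOT lie on the curve.
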